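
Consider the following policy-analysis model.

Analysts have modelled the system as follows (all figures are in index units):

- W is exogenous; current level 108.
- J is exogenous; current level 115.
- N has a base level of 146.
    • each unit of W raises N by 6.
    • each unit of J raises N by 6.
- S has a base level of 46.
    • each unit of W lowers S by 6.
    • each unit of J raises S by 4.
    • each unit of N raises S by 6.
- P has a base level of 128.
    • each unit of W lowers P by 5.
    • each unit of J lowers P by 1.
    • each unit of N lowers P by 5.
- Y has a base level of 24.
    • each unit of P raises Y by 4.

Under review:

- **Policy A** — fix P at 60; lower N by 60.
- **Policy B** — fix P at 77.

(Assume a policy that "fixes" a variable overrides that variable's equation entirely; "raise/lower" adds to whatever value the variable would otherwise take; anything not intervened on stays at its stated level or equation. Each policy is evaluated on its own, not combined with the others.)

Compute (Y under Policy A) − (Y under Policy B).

-68

Policy A (P := 60, N − 60):
  W = 108
  J = 115
  N = 146 + 6·108 + 6·115 (−60 from intervention) = 1424
  P = 60
  Y = 24 + 4·60 = 264
Policy B (P := 77):
  W = 108
  J = 115
  N = 146 + 6·108 + 6·115 = 1484
  P = 77
  Y = 24 + 4·77 = 332
Y: 264 − 332 = -68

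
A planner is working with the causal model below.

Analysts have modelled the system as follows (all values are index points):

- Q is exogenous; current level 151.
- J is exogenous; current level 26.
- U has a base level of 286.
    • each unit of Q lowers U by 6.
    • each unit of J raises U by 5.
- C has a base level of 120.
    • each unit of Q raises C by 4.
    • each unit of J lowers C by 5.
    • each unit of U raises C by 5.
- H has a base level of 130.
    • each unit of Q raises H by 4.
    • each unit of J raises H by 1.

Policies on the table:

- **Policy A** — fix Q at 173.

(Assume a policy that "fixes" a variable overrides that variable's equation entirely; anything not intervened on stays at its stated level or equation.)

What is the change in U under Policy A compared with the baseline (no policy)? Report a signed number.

Baseline:
  Q = 151
  J = 26
  U = 286 − 6·151 + 5·26 = -490
Policy A (Q := 173):
  Q = 173
  J = 26
  U = 286 − 6·173 + 5·26 = -622
Change in U: -622 − (-490) = -132

-132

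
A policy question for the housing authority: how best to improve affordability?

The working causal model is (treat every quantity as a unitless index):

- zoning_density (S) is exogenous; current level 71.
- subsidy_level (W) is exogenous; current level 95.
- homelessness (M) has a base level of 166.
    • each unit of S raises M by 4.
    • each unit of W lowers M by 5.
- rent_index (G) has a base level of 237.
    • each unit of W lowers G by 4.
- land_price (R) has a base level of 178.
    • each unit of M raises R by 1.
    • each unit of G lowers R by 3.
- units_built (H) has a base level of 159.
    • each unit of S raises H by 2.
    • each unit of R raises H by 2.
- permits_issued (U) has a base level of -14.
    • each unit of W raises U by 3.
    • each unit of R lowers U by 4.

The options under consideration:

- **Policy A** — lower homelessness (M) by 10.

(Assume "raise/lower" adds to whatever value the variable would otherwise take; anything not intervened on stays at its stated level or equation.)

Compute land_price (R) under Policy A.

Policy A (M − 10):
  S = 71
  W = 95
  M = 166 + 4·71 − 5·95 (−10 from intervention) = -35
  G = 237 − 4·95 = -143
  R = 178 + (-35) − 3·(-143) = 572

572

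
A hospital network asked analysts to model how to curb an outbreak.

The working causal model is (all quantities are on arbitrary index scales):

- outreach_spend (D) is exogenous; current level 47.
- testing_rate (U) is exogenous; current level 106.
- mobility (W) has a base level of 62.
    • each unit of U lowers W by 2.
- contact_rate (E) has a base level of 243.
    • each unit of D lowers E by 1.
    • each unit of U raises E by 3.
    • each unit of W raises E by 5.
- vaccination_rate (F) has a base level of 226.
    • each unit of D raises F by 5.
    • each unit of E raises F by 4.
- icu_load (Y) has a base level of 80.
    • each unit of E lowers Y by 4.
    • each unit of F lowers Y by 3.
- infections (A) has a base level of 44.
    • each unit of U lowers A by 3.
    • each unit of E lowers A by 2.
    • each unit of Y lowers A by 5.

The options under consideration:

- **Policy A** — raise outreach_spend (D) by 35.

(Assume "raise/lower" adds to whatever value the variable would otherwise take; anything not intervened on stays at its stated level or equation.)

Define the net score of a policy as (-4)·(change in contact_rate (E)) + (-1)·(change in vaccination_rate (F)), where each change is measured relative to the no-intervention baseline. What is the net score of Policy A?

105

Baseline:
  D = 47
  U = 106
  W = 62 − 2·106 = -150
  E = 243 − 47 + 3·106 + 5·(-150) = -236
  F = 226 + 5·47 + 4·(-236) = -483
Policy A (D + 35):
  D = 47 + 35 = 82
  U = 106
  W = 62 − 2·106 = -150
  E = 243 − 82 + 3·106 + 5·(-150) = -271
  F = 226 + 5·82 + 4·(-271) = -448
ΔE = -271 − (-236) = -35; ΔF = -448 − (-483) = 35
Score = (-4)·(-35) + (-1)·35 = 105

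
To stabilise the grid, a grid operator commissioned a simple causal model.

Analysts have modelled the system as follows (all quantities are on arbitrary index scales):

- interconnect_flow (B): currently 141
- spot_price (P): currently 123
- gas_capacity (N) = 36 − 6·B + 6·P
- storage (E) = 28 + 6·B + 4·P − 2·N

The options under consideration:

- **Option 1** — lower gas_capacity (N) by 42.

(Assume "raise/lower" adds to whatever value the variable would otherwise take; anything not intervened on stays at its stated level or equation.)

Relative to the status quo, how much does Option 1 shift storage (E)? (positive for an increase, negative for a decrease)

Baseline:
  B = 141
  P = 123
  N = 36 − 6·141 + 6·123 = -72
  E = 28 + 6·141 + 4·123 − 2·(-72) = 1510
Option 1 (N − 42):
  B = 141
  P = 123
  N = 36 − 6·141 + 6·123 (−42 from intervention) = -114
  E = 28 + 6·141 + 4·123 − 2·(-114) = 1594
Change in E: 1594 − 1510 = 84

84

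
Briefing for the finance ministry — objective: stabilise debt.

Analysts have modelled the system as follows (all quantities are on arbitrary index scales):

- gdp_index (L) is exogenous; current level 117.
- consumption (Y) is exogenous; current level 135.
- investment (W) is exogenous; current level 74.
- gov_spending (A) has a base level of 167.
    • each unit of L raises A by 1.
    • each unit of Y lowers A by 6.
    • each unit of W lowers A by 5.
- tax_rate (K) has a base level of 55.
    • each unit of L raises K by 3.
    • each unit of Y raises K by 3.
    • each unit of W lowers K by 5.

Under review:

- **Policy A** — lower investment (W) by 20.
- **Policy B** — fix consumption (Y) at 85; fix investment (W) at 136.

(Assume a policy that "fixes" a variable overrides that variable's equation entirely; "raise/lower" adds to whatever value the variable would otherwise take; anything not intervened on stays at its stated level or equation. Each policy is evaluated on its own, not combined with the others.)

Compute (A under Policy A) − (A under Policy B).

Policy A (W − 20):
  L = 117
  Y = 135
  W = 74 − 20 = 54
  A = 167 + 117 − 6·135 − 5·54 = -796
Policy B (Y := 85, W := 136):
  L = 117
  Y = 85
  W = 136
  A = 167 + 117 − 6·85 − 5·136 = -906
A: -796 − (-906) = 110

110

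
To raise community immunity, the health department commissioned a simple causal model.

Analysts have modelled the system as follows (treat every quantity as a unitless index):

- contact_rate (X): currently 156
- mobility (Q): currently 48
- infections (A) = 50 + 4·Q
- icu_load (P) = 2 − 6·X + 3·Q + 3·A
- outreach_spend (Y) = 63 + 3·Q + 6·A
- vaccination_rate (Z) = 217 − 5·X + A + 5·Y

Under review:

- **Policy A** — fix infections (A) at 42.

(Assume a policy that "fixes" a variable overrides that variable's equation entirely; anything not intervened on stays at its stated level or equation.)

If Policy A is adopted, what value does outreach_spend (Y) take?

459

Policy A (A := 42):
  Q = 48
  A = 42
  Y = 63 + 3·48 + 6·42 = 459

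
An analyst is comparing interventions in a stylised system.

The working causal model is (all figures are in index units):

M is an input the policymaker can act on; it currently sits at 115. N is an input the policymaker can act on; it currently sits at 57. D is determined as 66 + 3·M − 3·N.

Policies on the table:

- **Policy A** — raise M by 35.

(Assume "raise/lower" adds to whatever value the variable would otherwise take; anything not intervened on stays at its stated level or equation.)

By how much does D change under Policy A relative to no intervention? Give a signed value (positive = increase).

Baseline:
  M = 115
  N = 57
  D = 66 + 3·115 − 3·57 = 240
Policy A (M + 35):
  M = 115 + 35 = 150
  N = 57
  D = 66 + 3·150 − 3·57 = 345
Change in D: 345 − 240 = 105

105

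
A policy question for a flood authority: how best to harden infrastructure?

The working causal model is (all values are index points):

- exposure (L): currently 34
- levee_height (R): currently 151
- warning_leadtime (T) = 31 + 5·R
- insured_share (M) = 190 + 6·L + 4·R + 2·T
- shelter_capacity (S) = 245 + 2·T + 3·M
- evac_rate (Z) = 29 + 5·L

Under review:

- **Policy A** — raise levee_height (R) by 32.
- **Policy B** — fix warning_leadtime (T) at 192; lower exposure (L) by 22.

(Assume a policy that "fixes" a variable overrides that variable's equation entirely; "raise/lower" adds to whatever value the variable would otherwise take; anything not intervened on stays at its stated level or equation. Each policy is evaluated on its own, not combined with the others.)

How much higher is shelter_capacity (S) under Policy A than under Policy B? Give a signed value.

6812

Policy A (R + 32):
  L = 34
  R = 151 + 32 = 183
  T = 31 + 5·183 = 946
  M = 190 + 6·34 + 4·183 + 2·946 = 3018
  S = 245 + 2·946 + 3·3018 = 11191
Policy B (T := 192, L − 22):
  L = 34 − 22 = 12
  R = 151
  T = 192
  M = 190 + 6·12 + 4·151 + 2·192 = 1250
  S = 245 + 2·192 + 3·1250 = 4379
S: 11191 − 4379 = 6812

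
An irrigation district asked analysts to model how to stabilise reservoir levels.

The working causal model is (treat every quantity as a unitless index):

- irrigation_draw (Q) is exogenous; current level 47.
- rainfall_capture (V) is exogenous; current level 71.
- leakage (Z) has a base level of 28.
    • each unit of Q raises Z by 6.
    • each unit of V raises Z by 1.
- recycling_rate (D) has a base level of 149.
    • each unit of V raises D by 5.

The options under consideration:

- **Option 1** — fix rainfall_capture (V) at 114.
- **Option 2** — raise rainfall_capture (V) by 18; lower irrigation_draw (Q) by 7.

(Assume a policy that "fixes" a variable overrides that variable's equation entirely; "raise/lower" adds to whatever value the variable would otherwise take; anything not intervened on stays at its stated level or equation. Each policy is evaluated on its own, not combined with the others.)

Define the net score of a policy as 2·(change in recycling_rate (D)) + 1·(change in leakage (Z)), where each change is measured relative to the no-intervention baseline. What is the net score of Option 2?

Baseline:
  Q = 47
  V = 71
  Z = 28 + 6·47 + 71 = 381
  D = 149 + 5·71 = 504
Option 2 (V + 18, Q − 7):
  Q = 47 − 7 = 40
  V = 71 + 18 = 89
  Z = 28 + 6·40 + 89 = 357
  D = 149 + 5·89 = 594
ΔD = 594 − 504 = 90; ΔZ = 357 − 381 = -24
Score = 2·90 + 1·(-24) = 156

156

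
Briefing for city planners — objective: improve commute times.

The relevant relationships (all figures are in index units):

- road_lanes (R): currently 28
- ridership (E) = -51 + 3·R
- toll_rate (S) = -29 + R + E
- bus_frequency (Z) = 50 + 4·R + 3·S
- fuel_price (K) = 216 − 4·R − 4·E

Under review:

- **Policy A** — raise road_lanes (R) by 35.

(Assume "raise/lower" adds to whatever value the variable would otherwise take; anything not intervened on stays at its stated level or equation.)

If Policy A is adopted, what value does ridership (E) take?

Policy A (R + 35):
  R = 28 + 35 = 63
  E = -51 + 3·63 = 138

138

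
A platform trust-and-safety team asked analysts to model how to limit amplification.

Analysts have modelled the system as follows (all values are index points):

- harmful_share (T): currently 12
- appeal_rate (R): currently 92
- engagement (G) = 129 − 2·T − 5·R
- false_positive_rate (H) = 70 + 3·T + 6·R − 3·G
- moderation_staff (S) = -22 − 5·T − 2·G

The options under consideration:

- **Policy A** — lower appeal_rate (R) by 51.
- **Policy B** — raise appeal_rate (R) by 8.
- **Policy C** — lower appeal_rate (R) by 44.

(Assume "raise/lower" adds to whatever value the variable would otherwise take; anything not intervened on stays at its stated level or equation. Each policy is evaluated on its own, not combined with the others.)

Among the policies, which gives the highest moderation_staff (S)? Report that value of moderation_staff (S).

Policy A (R − 51):
  T = 12
  R = 92 − 51 = 41
  G = 129 − 2·12 − 5·41 = -100
  S = -22 − 5·12 − 2·(-100) = 118
Policy B (R + 8):
  T = 12
  R = 92 + 8 = 100
  G = 129 − 2·12 − 5·100 = -395
  S = -22 − 5·12 − 2·(-395) = 708
Policy C (R − 44):
  T = 12
  R = 92 − 44 = 48
  G = 129 − 2·12 − 5·48 = -135
  S = -22 − 5·12 − 2·(-135) = 188
Comparing — Policy A: S=118, Policy B: S=708, Policy C: S=188. Highest is 708 (Policy B).

708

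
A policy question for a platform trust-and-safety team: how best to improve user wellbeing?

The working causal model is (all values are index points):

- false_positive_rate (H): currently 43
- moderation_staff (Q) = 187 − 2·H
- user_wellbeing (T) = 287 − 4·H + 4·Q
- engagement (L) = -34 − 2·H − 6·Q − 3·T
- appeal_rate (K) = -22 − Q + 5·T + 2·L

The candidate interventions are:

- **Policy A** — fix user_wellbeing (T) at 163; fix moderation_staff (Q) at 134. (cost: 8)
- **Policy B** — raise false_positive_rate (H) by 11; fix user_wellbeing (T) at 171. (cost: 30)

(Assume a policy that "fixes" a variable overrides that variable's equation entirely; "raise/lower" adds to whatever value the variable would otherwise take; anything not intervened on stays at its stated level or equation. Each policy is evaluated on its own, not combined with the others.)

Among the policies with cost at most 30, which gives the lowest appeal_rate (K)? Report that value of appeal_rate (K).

-2167

Policy A (T := 163, Q := 134):
  H = 43
  Q = 134
  T = 163
  L = -34 − 2·43 − 6·134 − 3·163 = -1413
  K = -22 − 134 + 5·163 + 2·(-1413) = -2167
Policy B (H + 11, T := 171):
  H = 43 + 11 = 54
  Q = 187 − 2·54 = 79
  T = 171
  L = -34 − 2·54 − 6·79 − 3·171 = -1129
  K = -22 − 79 + 5·171 + 2·(-1129) = -1504
Comparing — Policy A: K=-2167, Policy B: K=-1504. Lowest is -2167 (Policy A).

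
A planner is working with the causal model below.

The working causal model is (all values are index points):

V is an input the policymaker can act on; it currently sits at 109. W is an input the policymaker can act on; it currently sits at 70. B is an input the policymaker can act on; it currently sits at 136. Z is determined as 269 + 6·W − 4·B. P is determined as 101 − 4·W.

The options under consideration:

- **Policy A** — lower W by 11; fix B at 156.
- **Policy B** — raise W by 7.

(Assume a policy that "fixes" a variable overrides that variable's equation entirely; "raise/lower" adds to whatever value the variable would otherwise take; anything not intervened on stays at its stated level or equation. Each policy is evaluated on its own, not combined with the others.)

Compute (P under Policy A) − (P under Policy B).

72

Policy A (W − 11, B := 156):
  W = 70 − 11 = 59
  P = 101 − 4·59 = -135
Policy B (W + 7):
  W = 70 + 7 = 77
  P = 101 − 4·77 = -207
P: -135 − (-207) = 72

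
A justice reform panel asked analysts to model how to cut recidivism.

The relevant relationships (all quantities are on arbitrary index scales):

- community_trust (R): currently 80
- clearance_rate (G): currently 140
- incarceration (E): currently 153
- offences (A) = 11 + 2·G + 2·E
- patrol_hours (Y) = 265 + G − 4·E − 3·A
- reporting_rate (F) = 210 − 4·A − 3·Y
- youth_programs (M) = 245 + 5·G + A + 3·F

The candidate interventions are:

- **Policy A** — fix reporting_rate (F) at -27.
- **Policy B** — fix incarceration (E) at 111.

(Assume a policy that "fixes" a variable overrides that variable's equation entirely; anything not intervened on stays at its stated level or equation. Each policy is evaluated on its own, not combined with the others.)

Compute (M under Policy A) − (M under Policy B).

Policy A (F := -27):
  G = 140
  E = 153
  A = 11 + 2·140 + 2·153 = 597
  Y = 265 + 140 − 4·153 − 3·597 = -1998
  F = -27
  M = 245 + 5·140 + 597 + 3·(-27) = 1461
Policy B (E := 111):
  G = 140
  E = 111
  A = 11 + 2·140 + 2·111 = 513
  Y = 265 + 140 − 4·111 − 3·513 = -1578
  F = 210 − 4·513 − 3·(-1578) = 2892
  M = 245 + 5·140 + 513 + 3·2892 = 10134
M: 1461 − 10134 = -8673

-8673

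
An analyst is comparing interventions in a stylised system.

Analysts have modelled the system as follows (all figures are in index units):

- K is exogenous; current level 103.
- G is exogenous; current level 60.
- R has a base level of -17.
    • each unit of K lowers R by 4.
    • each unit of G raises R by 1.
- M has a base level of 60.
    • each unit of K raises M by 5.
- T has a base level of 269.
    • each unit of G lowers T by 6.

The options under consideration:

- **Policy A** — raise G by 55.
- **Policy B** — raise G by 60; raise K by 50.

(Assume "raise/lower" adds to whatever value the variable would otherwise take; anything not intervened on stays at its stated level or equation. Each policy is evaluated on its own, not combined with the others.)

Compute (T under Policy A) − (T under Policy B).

Policy A (G + 55):
  G = 60 + 55 = 115
  T = 269 − 6·115 = -421
Policy B (G + 60, K + 50):
  G = 60 + 60 = 120
  T = 269 − 6·120 = -451
T: -421 − (-451) = 30

30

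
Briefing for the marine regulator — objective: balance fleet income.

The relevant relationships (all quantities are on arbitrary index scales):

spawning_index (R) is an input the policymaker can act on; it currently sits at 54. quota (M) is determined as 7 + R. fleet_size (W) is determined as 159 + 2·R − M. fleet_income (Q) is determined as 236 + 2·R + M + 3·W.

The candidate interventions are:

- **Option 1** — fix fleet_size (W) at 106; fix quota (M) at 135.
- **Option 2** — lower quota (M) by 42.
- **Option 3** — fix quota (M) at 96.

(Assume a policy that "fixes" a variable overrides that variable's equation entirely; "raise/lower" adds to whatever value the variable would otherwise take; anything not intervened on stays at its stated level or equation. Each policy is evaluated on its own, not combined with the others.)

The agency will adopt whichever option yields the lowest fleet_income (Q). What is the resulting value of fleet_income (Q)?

797

Option 1 (W := 106, M := 135):
  R = 54
  M = 135
  W = 106
  Q = 236 + 2·54 + 135 + 3·106 = 797
Option 2 (M − 42):
  R = 54
  M = 7 + 54 (−42 from intervention) = 19
  W = 159 + 2·54 − 19 = 248
  Q = 236 + 2·54 + 19 + 3·248 = 1107
Option 3 (M := 96):
  R = 54
  M = 96
  W = 159 + 2·54 − 96 = 171
  Q = 236 + 2·54 + 96 + 3·171 = 953
Comparing — Option 1: Q=797, Option 2: Q=1107, Option 3: Q=953. Lowest is 797 (Option 1).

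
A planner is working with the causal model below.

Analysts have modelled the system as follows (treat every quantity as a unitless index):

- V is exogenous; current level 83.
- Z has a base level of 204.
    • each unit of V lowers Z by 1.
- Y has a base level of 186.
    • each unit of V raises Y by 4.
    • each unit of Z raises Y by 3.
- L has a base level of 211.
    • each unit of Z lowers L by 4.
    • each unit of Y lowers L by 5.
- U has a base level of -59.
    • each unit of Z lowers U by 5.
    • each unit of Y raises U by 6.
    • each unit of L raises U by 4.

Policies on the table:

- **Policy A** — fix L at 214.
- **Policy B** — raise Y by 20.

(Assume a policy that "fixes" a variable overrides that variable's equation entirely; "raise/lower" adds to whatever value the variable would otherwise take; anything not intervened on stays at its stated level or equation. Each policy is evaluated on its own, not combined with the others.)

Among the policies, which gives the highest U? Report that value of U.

Policy A (L := 214):
  V = 83
  Z = 204 − 83 = 121
  Y = 186 + 4·83 + 3·121 = 881
  L = 214
  U = -59 − 5·121 + 6·881 + 4·214 = 5478
Policy B (Y + 20):
  V = 83
  Z = 204 − 83 = 121
  Y = 186 + 4·83 + 3·121 (+20 from intervention) = 901
  L = 211 − 4·121 − 5·901 = -4778
  U = -59 − 5·121 + 6·901 + 4·(-4778) = -14370
Comparing — Policy A: U=5478, Policy B: U=-14370. Highest is 5478 (Policy A).

5478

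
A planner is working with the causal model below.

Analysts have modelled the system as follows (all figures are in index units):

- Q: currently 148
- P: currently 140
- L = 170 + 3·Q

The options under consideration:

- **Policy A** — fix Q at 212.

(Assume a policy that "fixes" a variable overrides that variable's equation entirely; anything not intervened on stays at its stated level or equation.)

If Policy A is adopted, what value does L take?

Policy A (Q := 212):
  Q = 212
  L = 170 + 3·212 = 806

806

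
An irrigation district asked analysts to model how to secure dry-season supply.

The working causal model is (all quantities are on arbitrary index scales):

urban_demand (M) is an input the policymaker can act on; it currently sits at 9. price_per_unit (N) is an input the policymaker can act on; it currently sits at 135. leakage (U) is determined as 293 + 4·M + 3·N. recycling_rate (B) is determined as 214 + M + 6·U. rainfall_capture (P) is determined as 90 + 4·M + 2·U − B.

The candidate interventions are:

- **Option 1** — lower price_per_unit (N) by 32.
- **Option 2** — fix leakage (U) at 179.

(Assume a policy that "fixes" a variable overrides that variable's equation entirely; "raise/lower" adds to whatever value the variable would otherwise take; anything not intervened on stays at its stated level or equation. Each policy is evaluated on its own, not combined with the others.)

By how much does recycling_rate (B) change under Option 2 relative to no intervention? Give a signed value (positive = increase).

Baseline:
  M = 9
  N = 135
  U = 293 + 4·9 + 3·135 = 734
  B = 214 + 9 + 6·734 = 4627
Option 2 (U := 179):
  M = 9
  N = 135
  U = 179
  B = 214 + 9 + 6·179 = 1297
Change in B: 1297 − 4627 = -3330

-3330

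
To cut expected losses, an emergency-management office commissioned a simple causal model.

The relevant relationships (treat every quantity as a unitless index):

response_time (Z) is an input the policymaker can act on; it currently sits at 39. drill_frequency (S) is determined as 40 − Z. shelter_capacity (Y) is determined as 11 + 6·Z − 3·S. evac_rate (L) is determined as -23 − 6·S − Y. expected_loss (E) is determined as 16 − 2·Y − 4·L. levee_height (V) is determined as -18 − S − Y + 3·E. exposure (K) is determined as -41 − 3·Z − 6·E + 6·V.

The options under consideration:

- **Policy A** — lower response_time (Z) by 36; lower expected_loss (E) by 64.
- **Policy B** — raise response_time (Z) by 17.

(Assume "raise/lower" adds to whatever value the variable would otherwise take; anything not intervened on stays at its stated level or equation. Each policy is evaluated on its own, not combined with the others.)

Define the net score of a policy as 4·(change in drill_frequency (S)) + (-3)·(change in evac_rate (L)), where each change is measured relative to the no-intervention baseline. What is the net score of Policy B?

Baseline:
  Z = 39
  S = 40 − 39 = 1
  Y = 11 + 6·39 − 3·1 = 242
  L = -23 − 6·1 − 242 = -271
Policy B (Z + 17):
  Z = 39 + 17 = 56
  S = 40 − 56 = -16
  Y = 11 + 6·56 − 3·(-16) = 395
  L = -23 − 6·(-16) − 395 = -322
ΔS = -16 − 1 = -17; ΔL = -322 − (-271) = -51
Score = 4·(-17) + (-3)·(-51) = 85

85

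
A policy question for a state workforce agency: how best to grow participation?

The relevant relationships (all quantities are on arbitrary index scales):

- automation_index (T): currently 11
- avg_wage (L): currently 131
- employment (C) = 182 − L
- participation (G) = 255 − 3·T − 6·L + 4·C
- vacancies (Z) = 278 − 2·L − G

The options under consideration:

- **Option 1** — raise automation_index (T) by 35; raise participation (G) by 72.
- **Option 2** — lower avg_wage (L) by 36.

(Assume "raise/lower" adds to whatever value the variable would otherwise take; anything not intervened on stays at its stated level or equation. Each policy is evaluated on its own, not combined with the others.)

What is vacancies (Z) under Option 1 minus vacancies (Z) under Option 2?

Option 1 (T + 35, G + 72):
  T = 11 + 35 = 46
  L = 131
  C = 182 − 131 = 51
  G = 255 − 3·46 − 6·131 + 4·51 (+72 from intervention) = -393
  Z = 278 − 2·131 − (-393) = 409
Option 2 (L − 36):
  T = 11
  L = 131 − 36 = 95
  C = 182 − 95 = 87
  G = 255 − 3·11 − 6·95 + 4·87 = 0
  Z = 278 − 2·95 − 0 = 88
Z: 409 − 88 = 321

321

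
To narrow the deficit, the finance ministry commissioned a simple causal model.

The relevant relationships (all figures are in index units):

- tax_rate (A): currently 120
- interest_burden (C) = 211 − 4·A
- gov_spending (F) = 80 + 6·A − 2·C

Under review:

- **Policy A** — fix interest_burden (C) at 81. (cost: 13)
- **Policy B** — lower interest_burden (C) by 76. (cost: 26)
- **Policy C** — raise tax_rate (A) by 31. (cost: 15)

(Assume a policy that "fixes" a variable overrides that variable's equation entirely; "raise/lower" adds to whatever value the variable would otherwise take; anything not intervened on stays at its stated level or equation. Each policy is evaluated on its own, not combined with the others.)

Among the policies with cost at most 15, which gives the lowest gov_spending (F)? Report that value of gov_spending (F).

Policy A (C := 81):
  A = 120
  C = 81
  F = 80 + 6·120 − 2·81 = 638
Policy C (A + 31):
  A = 120 + 31 = 151
  C = 211 − 4·151 = -393
  F = 80 + 6·151 − 2·(-393) = 1772
Comparing — Policy A: F=638, Policy C: F=1772. Lowest is 638 (Policy A).

638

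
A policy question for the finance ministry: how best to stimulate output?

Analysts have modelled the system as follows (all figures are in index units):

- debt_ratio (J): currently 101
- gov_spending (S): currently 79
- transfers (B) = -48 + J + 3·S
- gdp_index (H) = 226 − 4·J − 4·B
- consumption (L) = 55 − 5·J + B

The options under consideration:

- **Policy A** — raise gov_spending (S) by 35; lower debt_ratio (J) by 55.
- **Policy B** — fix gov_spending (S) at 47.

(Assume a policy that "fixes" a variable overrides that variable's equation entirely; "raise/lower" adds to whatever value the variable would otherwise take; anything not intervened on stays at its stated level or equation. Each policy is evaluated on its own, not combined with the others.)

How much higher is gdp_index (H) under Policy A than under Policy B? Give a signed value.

-364

Policy A (S + 35, J − 55):
  J = 101 − 55 = 46
  S = 79 + 35 = 114
  B = -48 + 46 + 3·114 = 340
  H = 226 − 4·46 − 4·340 = -1318
Policy B (S := 47):
  J = 101
  S = 47
  B = -48 + 101 + 3·47 = 194
  H = 226 − 4·101 − 4·194 = -954
H: -1318 − (-954) = -364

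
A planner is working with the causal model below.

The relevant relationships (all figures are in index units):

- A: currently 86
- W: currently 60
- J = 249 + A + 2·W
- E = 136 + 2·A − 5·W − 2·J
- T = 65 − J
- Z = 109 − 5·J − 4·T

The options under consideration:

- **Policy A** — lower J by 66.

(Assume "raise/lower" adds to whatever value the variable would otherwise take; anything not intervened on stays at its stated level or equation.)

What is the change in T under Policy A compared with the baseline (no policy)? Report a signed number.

Baseline:
  A = 86
  W = 60
  J = 249 + 86 + 2·60 = 455
  T = 65 − 455 = -390
Policy A (J − 66):
  A = 86
  W = 60
  J = 249 + 86 + 2·60 (−66 from intervention) = 389
  T = 65 − 389 = -324
Change in T: -324 − (-390) = 66

66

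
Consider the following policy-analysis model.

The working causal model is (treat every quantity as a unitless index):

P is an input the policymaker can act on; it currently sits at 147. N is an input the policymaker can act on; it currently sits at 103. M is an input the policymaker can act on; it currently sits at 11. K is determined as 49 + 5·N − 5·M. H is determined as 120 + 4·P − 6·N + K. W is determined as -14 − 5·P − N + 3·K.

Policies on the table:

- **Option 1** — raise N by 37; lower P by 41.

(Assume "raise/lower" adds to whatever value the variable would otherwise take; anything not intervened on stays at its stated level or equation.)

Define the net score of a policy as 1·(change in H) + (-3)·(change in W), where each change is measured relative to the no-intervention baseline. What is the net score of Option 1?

Baseline:
  P = 147
  N = 103
  M = 11
  K = 49 + 5·103 − 5·11 = 509
  H = 120 + 4·147 − 6·103 + 509 = 599
  W = -14 − 5·147 − 103 + 3·509 = 675
Option 1 (N + 37, P − 41):
  P = 147 − 41 = 106
  N = 103 + 37 = 140
  M = 11
  K = 49 + 5·140 − 5·11 = 694
  H = 120 + 4·106 − 6·140 + 694 = 398
  W = -14 − 5·106 − 140 + 3·694 = 1398
ΔH = 398 − 599 = -201; ΔW = 1398 − 675 = 723
Score = 1·(-201) + (-3)·723 = -2370

-2370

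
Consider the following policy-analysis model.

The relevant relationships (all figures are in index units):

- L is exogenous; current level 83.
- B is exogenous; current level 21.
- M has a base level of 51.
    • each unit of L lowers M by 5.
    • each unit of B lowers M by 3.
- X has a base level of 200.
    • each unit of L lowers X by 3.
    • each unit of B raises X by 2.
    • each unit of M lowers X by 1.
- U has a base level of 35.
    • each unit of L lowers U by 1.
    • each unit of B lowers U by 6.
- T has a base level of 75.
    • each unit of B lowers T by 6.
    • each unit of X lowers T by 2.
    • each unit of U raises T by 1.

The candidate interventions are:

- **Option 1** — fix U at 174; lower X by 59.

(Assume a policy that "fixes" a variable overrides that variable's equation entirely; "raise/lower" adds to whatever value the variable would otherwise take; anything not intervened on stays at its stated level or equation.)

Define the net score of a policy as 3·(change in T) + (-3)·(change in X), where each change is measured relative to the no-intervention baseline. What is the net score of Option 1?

Baseline:
  L = 83
  B = 21
  M = 51 − 5·83 − 3·21 = -427
  X = 200 − 3·83 + 2·21 − (-427) = 420
  U = 35 − 83 − 6·21 = -174
  T = 75 − 6·21 − 2·420 + (-174) = -1065
Option 1 (U := 174, X − 59):
  L = 83
  B = 21
  M = 51 − 5·83 − 3·21 = -427
  X = 200 − 3·83 + 2·21 − (-427) (−59 from intervention) = 361
  U = 174
  T = 75 − 6·21 − 2·361 + 174 = -599
ΔT = -599 − (-1065) = 466; ΔX = 361 − 420 = -59
Score = 3·466 + (-3)·(-59) = 1575

1575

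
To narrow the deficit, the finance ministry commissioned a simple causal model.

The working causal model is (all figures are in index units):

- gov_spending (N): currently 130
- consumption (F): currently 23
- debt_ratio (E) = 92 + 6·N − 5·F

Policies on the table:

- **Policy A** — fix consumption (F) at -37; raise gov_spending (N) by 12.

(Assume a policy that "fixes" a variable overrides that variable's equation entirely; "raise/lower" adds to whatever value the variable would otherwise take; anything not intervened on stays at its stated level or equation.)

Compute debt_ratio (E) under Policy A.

1129

Policy A (F := -37, N + 12):
  N = 130 + 12 = 142
  F = -37
  E = 92 + 6·142 − 5·(-37) = 1129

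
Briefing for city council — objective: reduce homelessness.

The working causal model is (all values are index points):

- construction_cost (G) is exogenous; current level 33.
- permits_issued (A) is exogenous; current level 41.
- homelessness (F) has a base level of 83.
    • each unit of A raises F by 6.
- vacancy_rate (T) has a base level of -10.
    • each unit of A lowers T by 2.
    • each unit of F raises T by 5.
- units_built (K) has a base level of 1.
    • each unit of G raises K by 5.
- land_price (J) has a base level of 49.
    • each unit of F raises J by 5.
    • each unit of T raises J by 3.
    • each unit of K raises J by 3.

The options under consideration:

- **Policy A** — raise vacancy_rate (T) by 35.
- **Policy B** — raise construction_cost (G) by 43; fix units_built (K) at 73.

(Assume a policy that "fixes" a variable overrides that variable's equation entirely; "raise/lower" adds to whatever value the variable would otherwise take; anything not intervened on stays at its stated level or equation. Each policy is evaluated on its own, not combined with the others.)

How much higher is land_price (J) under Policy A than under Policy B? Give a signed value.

Policy A (T + 35):
  G = 33
  A = 41
  F = 83 + 6·41 = 329
  T = -10 − 2·41 + 5·329 (+35 from intervention) = 1588
  K = 1 + 5·33 = 166
  J = 49 + 5·329 + 3·1588 + 3·166 = 6956
Policy B (G + 43, K := 73):
  G = 33 + 43 = 76
  A = 41
  F = 83 + 6·41 = 329
  T = -10 − 2·41 + 5·329 = 1553
  K = 73
  J = 49 + 5·329 + 3·1553 + 3·73 = 6572
J: 6956 − 6572 = 384

384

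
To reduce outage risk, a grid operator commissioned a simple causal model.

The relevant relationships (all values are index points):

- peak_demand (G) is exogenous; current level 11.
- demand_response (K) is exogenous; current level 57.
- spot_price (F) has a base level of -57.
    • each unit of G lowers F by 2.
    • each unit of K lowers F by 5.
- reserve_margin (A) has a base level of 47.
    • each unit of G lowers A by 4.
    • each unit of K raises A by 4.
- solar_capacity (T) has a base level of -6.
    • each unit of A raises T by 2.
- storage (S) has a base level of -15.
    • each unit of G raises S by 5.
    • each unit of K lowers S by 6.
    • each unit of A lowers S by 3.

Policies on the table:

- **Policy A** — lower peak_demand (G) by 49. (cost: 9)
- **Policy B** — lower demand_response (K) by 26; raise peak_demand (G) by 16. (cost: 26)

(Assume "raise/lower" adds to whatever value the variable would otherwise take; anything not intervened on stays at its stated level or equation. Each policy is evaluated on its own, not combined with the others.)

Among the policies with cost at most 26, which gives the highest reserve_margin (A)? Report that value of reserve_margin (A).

427

Policy A (G − 49):
  G = 11 − 49 = -38
  K = 57
  A = 47 − 4·(-38) + 4·57 = 427
Policy B (K − 26, G + 16):
  G = 11 + 16 = 27
  K = 57 − 26 = 31
  A = 47 − 4·27 + 4·31 = 63
Comparing — Policy A: A=427, Policy B: A=63. Highest is 427 (Policy A).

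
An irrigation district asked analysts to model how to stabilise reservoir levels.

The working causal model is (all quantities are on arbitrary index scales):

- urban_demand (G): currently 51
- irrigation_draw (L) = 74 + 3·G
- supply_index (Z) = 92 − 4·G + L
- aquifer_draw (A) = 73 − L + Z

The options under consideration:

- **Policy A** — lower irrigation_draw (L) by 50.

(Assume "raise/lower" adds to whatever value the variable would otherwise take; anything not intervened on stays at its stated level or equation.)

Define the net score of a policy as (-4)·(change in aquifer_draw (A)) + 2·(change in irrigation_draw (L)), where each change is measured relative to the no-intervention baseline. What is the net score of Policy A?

-100

Baseline:
  G = 51
  L = 74 + 3·51 = 227
  Z = 92 − 4·51 + 227 = 115
  A = 73 − 227 + 115 = -39
Policy A (L − 50):
  G = 51
  L = 74 + 3·51 (−50 from intervention) = 177
  Z = 92 − 4·51 + 177 = 65
  A = 73 − 177 + 65 = -39
ΔA = -39 − (-39) = 0; ΔL = 177 − 227 = -50
Score = (-4)·0 + 2·(-50) = -100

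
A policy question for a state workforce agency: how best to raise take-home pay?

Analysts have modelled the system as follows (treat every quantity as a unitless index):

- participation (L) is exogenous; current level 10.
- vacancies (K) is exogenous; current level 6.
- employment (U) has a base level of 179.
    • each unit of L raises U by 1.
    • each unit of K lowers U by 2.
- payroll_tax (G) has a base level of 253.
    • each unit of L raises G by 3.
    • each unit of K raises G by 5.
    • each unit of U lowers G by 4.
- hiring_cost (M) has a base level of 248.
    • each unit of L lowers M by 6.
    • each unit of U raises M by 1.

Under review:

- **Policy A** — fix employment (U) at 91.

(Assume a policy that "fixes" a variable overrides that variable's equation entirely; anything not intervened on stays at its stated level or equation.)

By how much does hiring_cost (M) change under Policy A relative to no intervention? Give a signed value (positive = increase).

Baseline:
  L = 10
  K = 6
  U = 179 + 10 − 2·6 = 177
  M = 248 − 6·10 + 177 = 365
Policy A (U := 91):
  L = 10
  K = 6
  U = 91
  M = 248 − 6·10 + 91 = 279
Change in M: 279 − 365 = -86

-86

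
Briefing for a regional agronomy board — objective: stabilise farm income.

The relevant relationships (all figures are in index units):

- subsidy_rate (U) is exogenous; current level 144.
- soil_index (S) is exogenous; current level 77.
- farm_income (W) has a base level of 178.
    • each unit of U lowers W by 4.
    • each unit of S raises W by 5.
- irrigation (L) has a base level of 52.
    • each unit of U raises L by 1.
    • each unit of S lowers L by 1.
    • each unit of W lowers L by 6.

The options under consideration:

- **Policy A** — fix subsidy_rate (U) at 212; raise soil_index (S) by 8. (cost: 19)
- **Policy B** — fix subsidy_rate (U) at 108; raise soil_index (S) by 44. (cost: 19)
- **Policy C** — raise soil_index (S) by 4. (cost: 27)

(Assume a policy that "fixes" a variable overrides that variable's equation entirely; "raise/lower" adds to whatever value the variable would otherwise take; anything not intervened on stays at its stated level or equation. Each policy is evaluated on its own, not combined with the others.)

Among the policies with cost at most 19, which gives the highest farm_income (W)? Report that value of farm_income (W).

Policy A (U := 212, S + 8):
  U = 212
  S = 77 + 8 = 85
  W = 178 − 4·212 + 5·85 = -245
Policy B (U := 108, S + 44):
  U = 108
  S = 77 + 44 = 121
  W = 178 − 4·108 + 5·121 = 351
Comparing — Policy A: W=-245, Policy B: W=351. Highest is 351 (Policy B).

351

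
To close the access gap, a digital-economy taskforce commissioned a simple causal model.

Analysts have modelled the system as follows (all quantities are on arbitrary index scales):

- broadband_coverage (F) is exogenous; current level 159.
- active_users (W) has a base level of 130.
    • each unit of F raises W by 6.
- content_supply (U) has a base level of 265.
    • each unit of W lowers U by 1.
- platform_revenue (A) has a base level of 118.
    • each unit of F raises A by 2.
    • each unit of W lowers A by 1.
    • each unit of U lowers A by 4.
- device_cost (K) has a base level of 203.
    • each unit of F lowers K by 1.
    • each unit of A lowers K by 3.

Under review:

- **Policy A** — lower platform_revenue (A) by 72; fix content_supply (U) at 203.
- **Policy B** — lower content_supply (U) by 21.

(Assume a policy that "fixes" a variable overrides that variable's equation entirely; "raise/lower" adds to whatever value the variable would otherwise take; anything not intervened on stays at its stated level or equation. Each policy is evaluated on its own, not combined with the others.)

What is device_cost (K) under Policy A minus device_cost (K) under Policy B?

Policy A (A − 72, U := 203):
  F = 159
  W = 130 + 6·159 = 1084
  U = 203
  A = 118 + 2·159 − 1084 − 4·203 (−72 from intervention) = -1532
  K = 203 − 159 − 3·(-1532) = 4640
Policy B (U − 21):
  F = 159
  W = 130 + 6·159 = 1084
  U = 265 − 1084 (−21 from intervention) = -840
  A = 118 + 2·159 − 1084 − 4·(-840) = 2712
  K = 203 − 159 − 3·2712 = -8092
K: 4640 − (-8092) = 12732

12732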